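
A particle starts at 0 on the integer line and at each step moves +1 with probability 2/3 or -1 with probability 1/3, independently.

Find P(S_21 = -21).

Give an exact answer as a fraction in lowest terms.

To reach position -21 after 21 steps: need 0 steps of +1 and 21 steps of -1.
Number of such sequences: C(21,0) = 1
Each has probability (2/3)^0 · (1/3)^21 = 1/10460353203
P = 1 · 1/10460353203 = 1/10460353203

Answer: 1/10460353203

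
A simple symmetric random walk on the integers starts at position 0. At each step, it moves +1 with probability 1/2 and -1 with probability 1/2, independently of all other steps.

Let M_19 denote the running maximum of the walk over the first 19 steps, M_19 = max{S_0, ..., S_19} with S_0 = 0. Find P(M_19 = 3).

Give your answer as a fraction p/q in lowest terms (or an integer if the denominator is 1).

Let M_19 = max(S_0,...,S_19). Use the reflection principle: for j ≥ 1, #{paths with M_19 ≥ j} = #{S_19 ≥ j} + #{S_19 ≥ j+1}.
By reflection, #{M_19 ≥ 3} = #{S_19 ≥ 3} + #{S_19 ≥ 4} = 169766 + 94184 = 263950.
#{M_19 ≥ 4} = #{S_19 ≥ 4} + #{S_19 ≥ 5} = 94184 + 94184 = 188368.
#{M_19 = 3} = 263950 - 188368 = 75582.
P(M_19 = 3) = 75582/524288 = 37791/262144

Answer: 37791/262144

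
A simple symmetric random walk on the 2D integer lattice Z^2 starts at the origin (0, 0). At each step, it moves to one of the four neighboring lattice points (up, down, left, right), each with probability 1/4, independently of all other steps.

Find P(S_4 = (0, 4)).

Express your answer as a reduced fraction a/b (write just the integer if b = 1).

Answer: 1/256

Derivation:
Let h be the number of horizontal steps (so 4-h are vertical). To end at (0,4) need (h+0)/2 right-steps and ((4-h)+4)/2 up-steps.
Sum over h with 0 ≤ h ≤ 0, h ≡ 0 (mod 2), 4-h ≡ 0 (mod 2):
h=0: C(4,0)·C(0,0)·C(4,4) = 1·1·1 = 1
Total favorable: 1
Total paths: 4^4 = 256
P = 1/256 = 1/256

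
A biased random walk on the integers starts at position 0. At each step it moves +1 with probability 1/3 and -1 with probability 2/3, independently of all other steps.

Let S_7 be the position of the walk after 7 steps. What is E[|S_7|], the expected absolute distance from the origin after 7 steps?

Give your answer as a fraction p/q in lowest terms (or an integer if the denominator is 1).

Answer: 2107/729

Derivation:
S_7 takes values m ≡ 1 (mod 2) with |m| ≤ 7; P(S_7=m) = C(7,(7+m)/2) · (1/3)^((7+m)/2) · (2/3)^((7-m)/2).
Distribution: P(S=-7)=128/2187, P(S=-5)=448/2187, P(S=-3)=224/729, P(S=-1)=560/2187, P(S=1)=280/2187, P(S=3)=28/729, P(S=5)=14/2187, P(S=7)=1/2187
E[|S_7|] = Σ_m |m|·P(S_7=m) = 2107/729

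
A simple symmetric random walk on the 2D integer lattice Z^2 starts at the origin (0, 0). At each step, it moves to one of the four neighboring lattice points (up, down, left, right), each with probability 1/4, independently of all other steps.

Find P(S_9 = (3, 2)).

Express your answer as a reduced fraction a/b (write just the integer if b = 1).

Answer: 567/32768

Derivation:
Let h be the number of horizontal steps (so 9-h are vertical). To end at (3,2) need (h+3)/2 right-steps and ((9-h)+2)/2 up-steps.
Sum over h with 3 ≤ h ≤ 7, h ≡ 1 (mod 2), 9-h ≡ 0 (mod 2):
h=3: C(9,3)·C(3,3)·C(6,4) = 84·1·15 = 1260
h=5: C(9,5)·C(5,4)·C(4,3) = 126·5·4 = 2520
h=7: C(9,7)·C(7,5)·C(2,2) = 36·21·1 = 756
Total favorable: 4536
Total paths: 4^9 = 262144
P = 4536/262144 = 567/32768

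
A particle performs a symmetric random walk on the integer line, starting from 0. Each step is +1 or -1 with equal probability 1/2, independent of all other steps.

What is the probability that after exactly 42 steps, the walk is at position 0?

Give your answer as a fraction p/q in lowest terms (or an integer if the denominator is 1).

Answer: 67282234305/549755813888

Derivation:
To return to 0 after 42 steps: need exactly 21 steps of +1 and 21 of -1.
Favorable paths: C(42,21) = 538257874440
Total paths: 2^42 = 4398046511104
P = 538257874440/4398046511104 = 67282234305/549755813888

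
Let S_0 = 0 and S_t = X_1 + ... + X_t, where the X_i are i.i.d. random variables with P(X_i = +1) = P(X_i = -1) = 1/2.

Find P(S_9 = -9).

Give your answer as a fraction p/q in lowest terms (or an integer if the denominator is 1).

Answer: 1/512

Derivation:
To reach position -9 after 9 steps: need 0 steps of +1 and 9 of -1.
Favorable paths: C(9,0) = 1
Total paths: 2^9 = 512
P = 1/512 = 1/512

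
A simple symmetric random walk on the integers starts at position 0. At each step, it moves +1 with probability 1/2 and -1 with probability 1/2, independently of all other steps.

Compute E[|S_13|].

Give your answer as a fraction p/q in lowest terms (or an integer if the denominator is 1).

Answer: 3003/1024

Derivation:
S_13 takes values m ≡ 1 (mod 2) with |m| ≤ 13; P(S_13=m) = C(13,(13+m)/2)/2^13.
Total paths: 2^13 = 8192
Distribution: P(S=-13)=1/8192, P(S=-11)=13/8192, P(S=-9)=78/8192, P(S=-7)=286/8192, P(S=-5)=715/8192, P(S=-3)=1287/8192, P(S=-1)=1716/8192, P(S=1)=1716/8192, P(S=3)=1287/8192, P(S=5)=715/8192, P(S=7)=286/8192, P(S=9)=78/8192, P(S=11)=13/8192, P(S=13)=1/8192
E[|S_13|] = Σ_m |m|·P(S_13=m) = 24024/8192 = 3003/1024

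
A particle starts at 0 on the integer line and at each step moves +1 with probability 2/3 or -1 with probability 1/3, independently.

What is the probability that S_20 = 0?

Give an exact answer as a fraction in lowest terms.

Answer: 189190144/3486784401

Derivation:
To be at 0 after 20 steps: need exactly 10 steps of +1 and 10 of -1.
Number of such sequences: C(20,10) = 184756
Each has probability (2/3)^10 · (1/3)^10 = 1024/3486784401
P = 184756 · 1024/3486784401 = 189190144/3486784401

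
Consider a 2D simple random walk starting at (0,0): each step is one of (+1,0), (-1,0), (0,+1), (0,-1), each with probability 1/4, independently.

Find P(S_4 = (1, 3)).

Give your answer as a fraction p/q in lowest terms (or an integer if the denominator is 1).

Answer: 1/64

Derivation:
Let h be the number of horizontal steps (so 4-h are vertical). To end at (1,3) need (h+1)/2 right-steps and ((4-h)+3)/2 up-steps.
Sum over h with 1 ≤ h ≤ 1, h ≡ 1 (mod 2), 4-h ≡ 1 (mod 2):
h=1: C(4,1)·C(1,1)·C(3,3) = 4·1·1 = 4
Total favorable: 4
Total paths: 4^4 = 256
P = 4/256 = 1/64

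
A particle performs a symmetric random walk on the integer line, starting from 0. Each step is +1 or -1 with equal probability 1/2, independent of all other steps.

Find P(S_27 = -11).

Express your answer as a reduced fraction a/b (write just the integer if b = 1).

Answer: 2220075/134217728

Derivation:
To reach position -11 after 27 steps: need 8 steps of +1 and 19 of -1.
Favorable paths: C(27,8) = 2220075
Total paths: 2^27 = 134217728
P = 2220075/134217728 = 2220075/134217728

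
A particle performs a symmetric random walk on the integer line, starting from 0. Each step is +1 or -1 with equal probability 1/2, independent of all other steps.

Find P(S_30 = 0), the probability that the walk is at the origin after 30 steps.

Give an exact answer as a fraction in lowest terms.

To return to 0 after 30 steps: need exactly 15 steps of +1 and 15 of -1.
Favorable paths: C(30,15) = 155117520
Total paths: 2^30 = 1073741824
P = 155117520/1073741824 = 9694845/67108864

Answer: 9694845/67108864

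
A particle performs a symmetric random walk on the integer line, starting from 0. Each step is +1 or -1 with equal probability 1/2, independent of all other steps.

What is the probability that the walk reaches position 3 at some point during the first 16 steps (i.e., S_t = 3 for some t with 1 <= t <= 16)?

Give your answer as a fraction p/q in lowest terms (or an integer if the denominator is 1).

Answer: 14893/32768

Derivation:
Count via complement. Let g(t,s) = #length-t paths at position s with S_1..S_t all ≠ 3.
g(t,s) = g(t-1,s-1) + g(t-1,s+1) for s ≠ 3; g(t,3) = 0.
t=0: g(0,0)=1
t=1: g(1,-1)=1 g(1,1)=1
t=2: g(2,-2)=1 g(2,0)=2 g(2,2)=1
t=3: g(3,-3)=1 g(3,-1)=3 g(3,1)=3
t=4: g(4,-4)=1 g(4,-2)=4 g(4,0)=6 g(4,2)=3
t=5: g(5,-5)=1 g(5,-3)=5 g(5,-1)=10 g(5,1)=9
t=6: g(6,-6)=1 g(6,-4)=6 g(6,-2)=15 g(6,0)=19 g(6,2)=9
t=7: g(7,-7)=1 g(7,-5)=7 g(7,-3)=21 g(7,-1)=34 g(7,1)=28
t=8: g(8,-8)=1 g(8,-6)=8 g(8,-4)=28 g(8,-2)=55 g(8,0)=62 g(8,2)=28
t=9: g(9,-9)=1 g(9,-7)=9 g(9,-5)=36 g(9,-3)=83 g(9,-1)=117 g(9,1)=90
t=10: g(10,-10)=1 g(10,-8)=10 g(10,-6)=45 g(10,-4)=119 g(10,-2)=200 g(10,0)=207 g(10,2)=90
t=11: g(11,-11)=1 g(11,-9)=11 g(11,-7)=55 g(11,-5)=164 g(11,-3)=319 g(11,-1)=407 g(11,1)=297
t=12: g(12,-12)=1 g(12,-10)=12 g(12,-8)=66 g(12,-6)=219 g(12,-4)=483 g(12,-2)=726 g(12,0)=704 g(12,2)=297
t=13: g(13,-13)=1 g(13,-11)=13 g(13,-9)=78 g(13,-7)=285 g(13,-5)=702 g(13,-3)=1209 g(13,-1)=1430 g(13,1)=1001
t=14: g(14,-14)=1 g(14,-12)=14 g(14,-10)=91 g(14,-8)=363 g(14,-6)=987 g(14,-4)=1911 g(14,-2)=2639 g(14,0)=2431 g(14,2)=1001
t=15: g(15,-15)=1 g(15,-13)=15 g(15,-11)=105 g(15,-9)=454 g(15,-7)=1350 g(15,-5)=2898 g(15,-3)=4550 g(15,-1)=5070 g(15,1)=3432
t=16: g(16,-16)=1 g(16,-14)=16 g(16,-12)=120 g(16,-10)=559 g(16,-8)=1804 g(16,-6)=4248 g(16,-4)=7448 g(16,-2)=9620 g(16,0)=8502 g(16,2)=3432
Paths never hitting 3: Σ_s g(16,s) = 35750
Paths hitting 3: 2^16 - 35750 = 29786
P = 29786/65536 = 14893/32768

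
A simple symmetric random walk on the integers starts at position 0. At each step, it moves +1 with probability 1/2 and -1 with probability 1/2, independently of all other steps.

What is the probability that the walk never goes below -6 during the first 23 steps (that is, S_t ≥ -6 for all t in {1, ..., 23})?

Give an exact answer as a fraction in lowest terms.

Let f(t,s) = #length-t paths at position s with S_1..S_t all ≥ -6.
f(t,s) = f(t-1,s-1) + f(t-1,s+1) for s ≥ -6; f(t,s) = 0 for s < -6.
t=0: f(0,0)=1
t=1: f(1,-1)=1 f(1,1)=1
t=2: f(2,-2)=1 f(2,0)=2 f(2,2)=1
t=3: f(3,-3)=1 f(3,-1)=3 f(3,1)=3 f(3,3)=1
t=4: f(4,-4)=1 f(4,-2)=4 f(4,0)=6 f(4,2)=4 f(4,4)=1
t=5: f(5,-5)=1 f(5,-3)=5 f(5,-1)=10 f(5,1)=10 f(5,3)=5 f(5,5)=1
t=6: f(6,-6)=1 f(6,-4)=6 f(6,-2)=15 f(6,0)=20 f(6,2)=15 f(6,4)=6 f(6,6)=1
t=7: f(7,-5)=7 f(7,-3)=21 f(7,-1)=35 f(7,1)=35 f(7,3)=21 f(7,5)=7 f(7,7)=1
t=8: f(8,-6)=7 f(8,-4)=28 f(8,-2)=56 f(8,0)=70 f(8,2)=56 f(8,4)=28 f(8,6)=8 f(8,8)=1
t=9: f(9,-5)=35 f(9,-3)=84 f(9,-1)=126 f(9,1)=126 f(9,3)=84 f(9,5)=36 f(9,7)=9 f(9,9)=1
t=10: f(10,-6)=35 f(10,-4)=119 f(10,-2)=210 f(10,0)=252 f(10,2)=210 f(10,4)=120 f(10,6)=45 f(10,8)=10 f(10,10)=1
t=11: f(11,-5)=154 f(11,-3)=329 f(11,-1)=462 f(11,1)=462 f(11,3)=330 f(11,5)=165 f(11,7)=55 f(11,9)=11 f(11,11)=1
t=12: f(12,-6)=154 f(12,-4)=483 f(12,-2)=791 f(12,0)=924 f(12,2)=792 f(12,4)=495 f(12,6)=220 f(12,8)=66 f(12,10)=12 f(12,12)=1
t=13: f(13,-5)=637 f(13,-3)=1274 f(13,-1)=1715 f(13,1)=1716 f(13,3)=1287 f(13,5)=715 f(13,7)=286 f(13,9)=78 f(13,11)=13 f(13,13)=1
t=14: f(14,-6)=637 f(14,-4)=1911 f(14,-2)=2989 f(14,0)=3431 f(14,2)=3003 f(14,4)=2002 f(14,6)=1001 f(14,8)=364 f(14,10)=91 f(14,12)=14 f(14,14)=1
t=15: f(15,-5)=2548 f(15,-3)=4900 f(15,-1)=6420 f(15,1)=6434 f(15,3)=5005 f(15,5)=3003 f(15,7)=1365 f(15,9)=455 f(15,11)=105 f(15,13)=15 f(15,15)=1
t=16: f(16,-6)=2548 f(16,-4)=7448 f(16,-2)=11320 f(16,0)=12854 f(16,2)=11439 f(16,4)=8008 f(16,6)=4368 f(16,8)=1820 f(16,10)=560 f(16,12)=120 f(16,14)=16 f(16,16)=1
t=17: f(17,-5)=9996 f(17,-3)=18768 f(17,-1)=24174 f(17,1)=24293 f(17,3)=19447 f(17,5)=12376 f(17,7)=6188 f(17,9)=2380 f(17,11)=680 f(17,13)=136 f(17,15)=17 f(17,17)=1
t=18: f(18,-6)=9996 f(18,-4)=28764 f(18,-2)=42942 f(18,0)=48467 f(18,2)=43740 f(18,4)=31823 f(18,6)=18564 f(18,8)=8568 f(18,10)=3060 f(18,12)=816 f(18,14)=153 f(18,16)=18 f(18,18)=1
t=19: f(19,-5)=38760 f(19,-3)=71706 f(19,-1)=91409 f(19,1)=92207 f(19,3)=75563 f(19,5)=50387 f(19,7)=27132 f(19,9)=11628 f(19,11)=3876 f(19,13)=969 f(19,15)=171 f(19,17)=19 f(19,19)=1
t=20: f(20,-6)=38760 f(20,-4)=110466 f(20,-2)=163115 f(20,0)=183616 f(20,2)=167770 f(20,4)=125950 f(20,6)=77519 f(20,8)=38760 f(20,10)=15504 f(20,12)=4845 f(20,14)=1140 f(20,16)=190 f(20,18)=20 f(20,20)=1
t=21: f(21,-5)=149226 f(21,-3)=273581 f(21,-1)=346731 f(21,1)=351386 f(21,3)=293720 f(21,5)=203469 f(21,7)=116279 f(21,9)=54264 f(21,11)=20349 f(21,13)=5985 f(21,15)=1330 f(21,17)=210 f(21,19)=21 f(21,21)=1
t=22: f(22,-6)=149226 f(22,-4)=422807 f(22,-2)=620312 f(22,0)=698117 f(22,2)=645106 f(22,4)=497189 f(22,6)=319748 f(22,8)=170543 f(22,10)=74613 f(22,12)=26334 f(22,14)=7315 f(22,16)=1540 f(22,18)=231 f(22,20)=22 f(22,22)=1
t=23: f(23,-5)=572033 f(23,-3)=1043119 f(23,-1)=1318429 f(23,1)=1343223 f(23,3)=1142295 f(23,5)=816937 f(23,7)=490291 f(23,9)=245156 f(23,11)=100947 f(23,13)=33649 f(23,15)=8855 f(23,17)=1771 f(23,19)=253 f(23,21)=23 f(23,23)=1
Σ_s f(23,s) = 7116982
P = 7116982/8388608 = 3558491/4194304

Answer: 3558491/4194304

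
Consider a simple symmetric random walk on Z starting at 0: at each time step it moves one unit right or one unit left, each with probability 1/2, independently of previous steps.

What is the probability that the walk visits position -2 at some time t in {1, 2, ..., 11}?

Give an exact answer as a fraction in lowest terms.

Answer: 281/512

Derivation:
Count via complement. Let g(t,s) = #length-t paths at position s with S_1..S_t all ≠ -2.
g(t,s) = g(t-1,s-1) + g(t-1,s+1) for s ≠ -2; g(t,-2) = 0.
t=0: g(0,0)=1
t=1: g(1,-1)=1 g(1,1)=1
t=2: g(2,0)=2 g(2,2)=1
t=3: g(3,-1)=2 g(3,1)=3 g(3,3)=1
t=4: g(4,0)=5 g(4,2)=4 g(4,4)=1
t=5: g(5,-1)=5 g(5,1)=9 g(5,3)=5 g(5,5)=1
t=6: g(6,0)=14 g(6,2)=14 g(6,4)=6 g(6,6)=1
t=7: g(7,-1)=14 g(7,1)=28 g(7,3)=20 g(7,5)=7 g(7,7)=1
t=8: g(8,0)=42 g(8,2)=48 g(8,4)=27 g(8,6)=8 g(8,8)=1
t=9: g(9,-1)=42 g(9,1)=90 g(9,3)=75 g(9,5)=35 g(9,7)=9 g(9,9)=1
t=10: g(10,0)=132 g(10,2)=165 g(10,4)=110 g(10,6)=44 g(10,8)=10 g(10,10)=1
t=11: g(11,-1)=132 g(11,1)=297 g(11,3)=275 g(11,5)=154 g(11,7)=54 g(11,9)=11 g(11,11)=1
Paths never hitting -2: Σ_s g(11,s) = 924
Paths hitting -2: 2^11 - 924 = 1124
P = 1124/2048 = 281/512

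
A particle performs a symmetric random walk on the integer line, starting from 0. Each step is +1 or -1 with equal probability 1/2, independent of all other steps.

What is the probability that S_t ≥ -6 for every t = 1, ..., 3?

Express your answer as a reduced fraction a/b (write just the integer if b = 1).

Let f(t,s) = #length-t paths at position s with S_1..S_t all ≥ -6.
f(t,s) = f(t-1,s-1) + f(t-1,s+1) for s ≥ -6; f(t,s) = 0 for s < -6.
t=0: f(0,0)=1
t=1: f(1,-1)=1 f(1,1)=1
t=2: f(2,-2)=1 f(2,0)=2 f(2,2)=1
t=3: f(3,-3)=1 f(3,-1)=3 f(3,1)=3 f(3,3)=1
Σ_s f(3,s) = 8
P = 8/8 = 1

Answer: 1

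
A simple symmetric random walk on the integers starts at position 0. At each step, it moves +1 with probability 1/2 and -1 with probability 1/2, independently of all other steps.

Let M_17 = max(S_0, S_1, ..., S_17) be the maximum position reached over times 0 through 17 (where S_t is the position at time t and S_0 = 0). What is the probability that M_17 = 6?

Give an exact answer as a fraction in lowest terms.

Let M_17 = max(S_0,...,S_17). Use the reflection principle: for j ≥ 1, #{paths with M_17 ≥ j} = #{S_17 ≥ j} + #{S_17 ≥ j+1}.
By reflection, #{M_17 ≥ 6} = #{S_17 ≥ 6} + #{S_17 ≥ 7} = 9402 + 9402 = 18804.
#{M_17 ≥ 7} = #{S_17 ≥ 7} + #{S_17 ≥ 8} = 9402 + 3214 = 12616.
#{M_17 = 6} = 18804 - 12616 = 6188.
P(M_17 = 6) = 6188/131072 = 1547/32768

Answer: 1547/32768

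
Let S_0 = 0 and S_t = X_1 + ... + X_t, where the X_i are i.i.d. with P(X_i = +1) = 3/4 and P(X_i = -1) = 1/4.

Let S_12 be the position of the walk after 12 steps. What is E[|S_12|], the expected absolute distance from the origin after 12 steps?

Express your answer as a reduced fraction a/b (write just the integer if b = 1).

S_12 takes values m ≡ 0 (mod 2) with |m| ≤ 12; P(S_12=m) = C(12,(12+m)/2) · (3/4)^((12+m)/2) · (1/4)^((12-m)/2).
Distribution: P(S=-12)=1/16777216, P(S=-10)=9/4194304, P(S=-8)=297/8388608, P(S=-6)=1485/4194304, P(S=-4)=40095/16777216, P(S=-2)=24057/2097152, P(S=0)=168399/4194304, P(S=2)=216513/2097152, P(S=4)=3247695/16777216, P(S=6)=1082565/4194304, P(S=8)=1948617/8388608, P(S=10)=531441/4194304, P(S=12)=531441/16777216
E[|S_12|] = Σ_m |m|·P(S_12=m) = 6364713/1048576

Answer: 6364713/1048576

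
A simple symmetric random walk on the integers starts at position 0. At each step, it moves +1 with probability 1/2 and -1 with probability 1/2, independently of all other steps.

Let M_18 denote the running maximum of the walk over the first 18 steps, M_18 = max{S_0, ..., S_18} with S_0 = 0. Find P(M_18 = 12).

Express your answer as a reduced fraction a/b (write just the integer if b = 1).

Let M_18 = max(S_0,...,S_18). Use the reflection principle: for j ≥ 1, #{paths with M_18 ≥ j} = #{S_18 ≥ j} + #{S_18 ≥ j+1}.
By reflection, #{M_18 ≥ 12} = #{S_18 ≥ 12} + #{S_18 ≥ 13} = 988 + 172 = 1160.
#{M_18 ≥ 13} = #{S_18 ≥ 13} + #{S_18 ≥ 14} = 172 + 172 = 344.
#{M_18 = 12} = 1160 - 344 = 816.
P(M_18 = 12) = 816/262144 = 51/16384

Answer: 51/16384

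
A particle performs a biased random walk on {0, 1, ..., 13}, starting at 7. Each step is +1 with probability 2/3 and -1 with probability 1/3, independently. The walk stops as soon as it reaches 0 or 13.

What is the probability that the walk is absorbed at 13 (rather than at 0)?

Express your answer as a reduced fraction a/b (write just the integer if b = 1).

Answer: 8128/8191

Derivation:
Biased walk: p = 2/3, q = 1/3, r = q/p = 1/2
Gambler's ruin: P(hit 13 before 0 | start at 7) = (1 - r^a)/(1 - r^N)
r^7 = 1/128; r^13 = 1/8192
P = (1 - 1/128) / (1 - 1/8192) = 127/128 / 8191/8192 = 8128/8191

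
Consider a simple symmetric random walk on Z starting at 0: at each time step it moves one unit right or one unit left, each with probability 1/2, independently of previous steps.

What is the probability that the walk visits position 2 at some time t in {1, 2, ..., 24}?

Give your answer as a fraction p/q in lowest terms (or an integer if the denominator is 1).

Count via complement. Let g(t,s) = #length-t paths at position s with S_1..S_t all ≠ 2.
g(t,s) = g(t-1,s-1) + g(t-1,s+1) for s ≠ 2; g(t,2) = 0.
t=0: g(0,0)=1
t=1: g(1,-1)=1 g(1,1)=1
t=2: g(2,-2)=1 g(2,0)=2
t=3: g(3,-3)=1 g(3,-1)=3 g(3,1)=2
t=4: g(4,-4)=1 g(4,-2)=4 g(4,0)=5
t=5: g(5,-5)=1 g(5,-3)=5 g(5,-1)=9 g(5,1)=5
t=6: g(6,-6)=1 g(6,-4)=6 g(6,-2)=14 g(6,0)=14
t=7: g(7,-7)=1 g(7,-5)=7 g(7,-3)=20 g(7,-1)=28 g(7,1)=14
t=8: g(8,-8)=1 g(8,-6)=8 g(8,-4)=27 g(8,-2)=48 g(8,0)=42
t=9: g(9,-9)=1 g(9,-7)=9 g(9,-5)=35 g(9,-3)=75 g(9,-1)=90 g(9,1)=42
t=10: g(10,-10)=1 g(10,-8)=10 g(10,-6)=44 g(10,-4)=110 g(10,-2)=165 g(10,0)=132
t=11: g(11,-11)=1 g(11,-9)=11 g(11,-7)=54 g(11,-5)=154 g(11,-3)=275 g(11,-1)=297 g(11,1)=132
t=12: g(12,-12)=1 g(12,-10)=12 g(12,-8)=65 g(12,-6)=208 g(12,-4)=429 g(12,-2)=572 g(12,0)=429
t=13: g(13,-13)=1 g(13,-11)=13 g(13,-9)=77 g(13,-7)=273 g(13,-5)=637 g(13,-3)=1001 g(13,-1)=1001 g(13,1)=429
t=14: g(14,-14)=1 g(14,-12)=14 g(14,-10)=90 g(14,-8)=350 g(14,-6)=910 g(14,-4)=1638 g(14,-2)=2002 g(14,0)=1430
t=15: g(15,-15)=1 g(15,-13)=15 g(15,-11)=104 g(15,-9)=440 g(15,-7)=1260 g(15,-5)=2548 g(15,-3)=3640 g(15,-1)=3432 g(15,1)=1430
t=16: g(16,-16)=1 g(16,-14)=16 g(16,-12)=119 g(16,-10)=544 g(16,-8)=1700 g(16,-6)=3808 g(16,-4)=6188 g(16,-2)=7072 g(16,0)=4862
t=17: g(17,-17)=1 g(17,-15)=17 g(17,-13)=135 g(17,-11)=663 g(17,-9)=2244 g(17,-7)=5508 g(17,-5)=9996 g(17,-3)=13260 g(17,-1)=11934 g(17,1)=4862
t=18: g(18,-18)=1 g(18,-16)=18 g(18,-14)=152 g(18,-12)=798 g(18,-10)=2907 g(18,-8)=7752 g(18,-6)=15504 g(18,-4)=23256 g(18,-2)=25194 g(18,0)=16796
t=19: g(19,-19)=1 g(19,-17)=19 g(19,-15)=170 g(19,-13)=950 g(19,-11)=3705 g(19,-9)=10659 g(19,-7)=23256 g(19,-5)=38760 g(19,-3)=48450 g(19,-1)=41990 g(19,1)=16796
t=20: g(20,-20)=1 g(20,-18)=20 g(20,-16)=189 g(20,-14)=1120 g(20,-12)=4655 g(20,-10)=14364 g(20,-8)=33915 g(20,-6)=62016 g(20,-4)=87210 g(20,-2)=90440 g(20,0)=58786
t=21: g(21,-21)=1 g(21,-19)=21 g(21,-17)=209 g(21,-15)=1309 g(21,-13)=5775 g(21,-11)=19019 g(21,-9)=48279 g(21,-7)=95931 g(21,-5)=149226 g(21,-3)=177650 g(21,-1)=149226 g(21,1)=58786
t=22: g(22,-22)=1 g(22,-20)=22 g(22,-18)=230 g(22,-16)=1518 g(22,-14)=7084 g(22,-12)=24794 g(22,-10)=67298 g(22,-8)=144210 g(22,-6)=245157 g(22,-4)=326876 g(22,-2)=326876 g(22,0)=208012
t=23: g(23,-23)=1 g(23,-21)=23 g(23,-19)=252 g(23,-17)=1748 g(23,-15)=8602 g(23,-13)=31878 g(23,-11)=92092 g(23,-9)=211508 g(23,-7)=389367 g(23,-5)=572033 g(23,-3)=653752 g(23,-1)=534888 g(23,1)=208012
t=24: g(24,-24)=1 g(24,-22)=24 g(24,-20)=275 g(24,-18)=2000 g(24,-16)=10350 g(24,-14)=40480 g(24,-12)=123970 g(24,-10)=303600 g(24,-8)=600875 g(24,-6)=961400 g(24,-4)=1225785 g(24,-2)=1188640 g(24,0)=742900
Paths never hitting 2: Σ_s g(24,s) = 5200300
Paths hitting 2: 2^24 - 5200300 = 11576916
P = 11576916/16777216 = 2894229/4194304

Answer: 2894229/4194304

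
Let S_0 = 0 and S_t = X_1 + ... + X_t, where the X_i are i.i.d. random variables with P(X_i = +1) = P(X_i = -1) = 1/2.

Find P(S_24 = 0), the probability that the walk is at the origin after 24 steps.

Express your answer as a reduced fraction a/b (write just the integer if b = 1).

Answer: 676039/4194304

Derivation:
To return to 0 after 24 steps: need exactly 12 steps of +1 and 12 of -1.
Favorable paths: C(24,12) = 2704156
Total paths: 2^24 = 16777216
P = 2704156/16777216 = 676039/4194304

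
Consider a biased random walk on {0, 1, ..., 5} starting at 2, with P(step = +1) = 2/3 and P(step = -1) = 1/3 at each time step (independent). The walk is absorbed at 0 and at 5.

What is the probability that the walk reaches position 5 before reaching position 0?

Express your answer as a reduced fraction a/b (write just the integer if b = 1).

Answer: 24/31

Derivation:
Biased walk: p = 2/3, q = 1/3, r = q/p = 1/2
Gambler's ruin: P(hit 5 before 0 | start at 2) = (1 - r^a)/(1 - r^N)
r^2 = 1/4; r^5 = 1/32
P = (1 - 1/4) / (1 - 1/32) = 3/4 / 31/32 = 24/31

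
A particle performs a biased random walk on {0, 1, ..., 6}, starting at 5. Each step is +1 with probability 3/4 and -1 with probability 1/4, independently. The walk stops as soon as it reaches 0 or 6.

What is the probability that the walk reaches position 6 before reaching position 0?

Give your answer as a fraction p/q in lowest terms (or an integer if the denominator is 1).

Biased walk: p = 3/4, q = 1/4, r = q/p = 1/3
Gambler's ruin: P(hit 6 before 0 | start at 5) = (1 - r^a)/(1 - r^N)
r^5 = 1/243; r^6 = 1/729
P = (1 - 1/243) / (1 - 1/729) = 242/243 / 728/729 = 363/364

Answer: 363/364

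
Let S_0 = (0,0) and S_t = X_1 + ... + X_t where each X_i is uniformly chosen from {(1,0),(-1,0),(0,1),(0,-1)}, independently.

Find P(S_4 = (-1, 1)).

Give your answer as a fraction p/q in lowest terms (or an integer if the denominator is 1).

Let h be the number of horizontal steps (so 4-h are vertical). To end at (-1,1) need (h-1)/2 right-steps and ((4-h)+1)/2 up-steps.
Sum over h with 1 ≤ h ≤ 3, h ≡ 1 (mod 2), 4-h ≡ 1 (mod 2):
h=1: C(4,1)·C(1,0)·C(3,2) = 4·1·3 = 12
h=3: C(4,3)·C(3,1)·C(1,1) = 4·3·1 = 12
Total favorable: 24
Total paths: 4^4 = 256
P = 24/256 = 3/32

Answer: 3/32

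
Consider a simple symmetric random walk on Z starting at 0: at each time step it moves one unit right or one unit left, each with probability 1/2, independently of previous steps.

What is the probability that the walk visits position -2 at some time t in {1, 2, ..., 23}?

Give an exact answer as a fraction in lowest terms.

Count via complement. Let g(t,s) = #length-t paths at position s with S_1..S_t all ≠ -2.
g(t,s) = g(t-1,s-1) + g(t-1,s+1) for s ≠ -2; g(t,-2) = 0.
t=0: g(0,0)=1
t=1: g(1,-1)=1 g(1,1)=1
t=2: g(2,0)=2 g(2,2)=1
t=3: g(3,-1)=2 g(3,1)=3 g(3,3)=1
t=4: g(4,0)=5 g(4,2)=4 g(4,4)=1
t=5: g(5,-1)=5 g(5,1)=9 g(5,3)=5 g(5,5)=1
t=6: g(6,0)=14 g(6,2)=14 g(6,4)=6 g(6,6)=1
t=7: g(7,-1)=14 g(7,1)=28 g(7,3)=20 g(7,5)=7 g(7,7)=1
t=8: g(8,0)=42 g(8,2)=48 g(8,4)=27 g(8,6)=8 g(8,8)=1
t=9: g(9,-1)=42 g(9,1)=90 g(9,3)=75 g(9,5)=35 g(9,7)=9 g(9,9)=1
t=10: g(10,0)=132 g(10,2)=165 g(10,4)=110 g(10,6)=44 g(10,8)=10 g(10,10)=1
t=11: g(11,-1)=132 g(11,1)=297 g(11,3)=275 g(11,5)=154 g(11,7)=54 g(11,9)=11 g(11,11)=1
t=12: g(12,0)=429 g(12,2)=572 g(12,4)=429 g(12,6)=208 g(12,8)=65 g(12,10)=12 g(12,12)=1
t=13: g(13,-1)=429 g(13,1)=1001 g(13,3)=1001 g(13,5)=637 g(13,7)=273 g(13,9)=77 g(13,11)=13 g(13,13)=1
t=14: g(14,0)=1430 g(14,2)=2002 g(14,4)=1638 g(14,6)=910 g(14,8)=350 g(14,10)=90 g(14,12)=14 g(14,14)=1
t=15: g(15,-1)=1430 g(15,1)=3432 g(15,3)=3640 g(15,5)=2548 g(15,7)=1260 g(15,9)=440 g(15,11)=104 g(15,13)=15 g(15,15)=1
t=16: g(16,0)=4862 g(16,2)=7072 g(16,4)=6188 g(16,6)=3808 g(16,8)=1700 g(16,10)=544 g(16,12)=119 g(16,14)=16 g(16,16)=1
t=17: g(17,-1)=4862 g(17,1)=11934 g(17,3)=13260 g(17,5)=9996 g(17,7)=5508 g(17,9)=2244 g(17,11)=663 g(17,13)=135 g(17,15)=17 g(17,17)=1
t=18: g(18,0)=16796 g(18,2)=25194 g(18,4)=23256 g(18,6)=15504 g(18,8)=7752 g(18,10)=2907 g(18,12)=798 g(18,14)=152 g(18,16)=18 g(18,18)=1
t=19: g(19,-1)=16796 g(19,1)=41990 g(19,3)=48450 g(19,5)=38760 g(19,7)=23256 g(19,9)=10659 g(19,11)=3705 g(19,13)=950 g(19,15)=170 g(19,17)=19 g(19,19)=1
t=20: g(20,0)=58786 g(20,2)=90440 g(20,4)=87210 g(20,6)=62016 g(20,8)=33915 g(20,10)=14364 g(20,12)=4655 g(20,14)=1120 g(20,16)=189 g(20,18)=20 g(20,20)=1
t=21: g(21,-1)=58786 g(21,1)=149226 g(21,3)=177650 g(21,5)=149226 g(21,7)=95931 g(21,9)=48279 g(21,11)=19019 g(21,13)=5775 g(21,15)=1309 g(21,17)=209 g(21,19)=21 g(21,21)=1
t=22: g(22,0)=208012 g(22,2)=326876 g(22,4)=326876 g(22,6)=245157 g(22,8)=144210 g(22,10)=67298 g(22,12)=24794 g(22,14)=7084 g(22,16)=1518 g(22,18)=230 g(22,20)=22 g(22,22)=1
t=23: g(23,-1)=208012 g(23,1)=534888 g(23,3)=653752 g(23,5)=572033 g(23,7)=389367 g(23,9)=211508 g(23,11)=92092 g(23,13)=31878 g(23,15)=8602 g(23,17)=1748 g(23,19)=252 g(23,21)=23 g(23,23)=1
Paths never hitting -2: Σ_s g(23,s) = 2704156
Paths hitting -2: 2^23 - 2704156 = 5684452
P = 5684452/8388608 = 1421113/2097152

Answer: 1421113/2097152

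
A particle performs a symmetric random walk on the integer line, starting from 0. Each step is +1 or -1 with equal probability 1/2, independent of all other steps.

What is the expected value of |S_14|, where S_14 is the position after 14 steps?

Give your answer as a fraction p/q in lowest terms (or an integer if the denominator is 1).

S_14 takes values m ≡ 0 (mod 2) with |m| ≤ 14; P(S_14=m) = C(14,(14+m)/2)/2^14.
Total paths: 2^14 = 16384
Distribution: P(S=-14)=1/16384, P(S=-12)=14/16384, P(S=-10)=91/16384, P(S=-8)=364/16384, P(S=-6)=1001/16384, P(S=-4)=2002/16384, P(S=-2)=3003/16384, P(S=0)=3432/16384, P(S=2)=3003/16384, P(S=4)=2002/16384, P(S=6)=1001/16384, P(S=8)=364/16384, P(S=10)=91/16384, P(S=12)=14/16384, P(S=14)=1/16384
E[|S_14|] = Σ_m |m|·P(S_14=m) = 48048/16384 = 3003/1024

Answer: 3003/1024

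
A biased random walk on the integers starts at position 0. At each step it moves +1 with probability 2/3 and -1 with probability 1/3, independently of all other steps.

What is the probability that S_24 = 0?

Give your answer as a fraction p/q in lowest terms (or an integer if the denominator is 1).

Answer: 11076222976/282429536481

Derivation:
To be at 0 after 24 steps: need exactly 12 steps of +1 and 12 of -1.
Number of such sequences: C(24,12) = 2704156
Each has probability (2/3)^12 · (1/3)^12 = 4096/282429536481
P = 2704156 · 4096/282429536481 = 11076222976/282429536481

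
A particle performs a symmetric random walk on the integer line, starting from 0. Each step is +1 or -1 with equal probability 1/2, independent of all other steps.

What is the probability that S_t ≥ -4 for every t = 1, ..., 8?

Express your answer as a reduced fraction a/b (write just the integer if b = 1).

Let f(t,s) = #length-t paths at position s with S_1..S_t all ≥ -4.
f(t,s) = f(t-1,s-1) + f(t-1,s+1) for s ≥ -4; f(t,s) = 0 for s < -4.
t=0: f(0,0)=1
t=1: f(1,-1)=1 f(1,1)=1
t=2: f(2,-2)=1 f(2,0)=2 f(2,2)=1
t=3: f(3,-3)=1 f(3,-1)=3 f(3,1)=3 f(3,3)=1
t=4: f(4,-4)=1 f(4,-2)=4 f(4,0)=6 f(4,2)=4 f(4,4)=1
t=5: f(5,-3)=5 f(5,-1)=10 f(5,1)=10 f(5,3)=5 f(5,5)=1
t=6: f(6,-4)=5 f(6,-2)=15 f(6,0)=20 f(6,2)=15 f(6,4)=6 f(6,6)=1
t=7: f(7,-3)=20 f(7,-1)=35 f(7,1)=35 f(7,3)=21 f(7,5)=7 f(7,7)=1
t=8: f(8,-4)=20 f(8,-2)=55 f(8,0)=70 f(8,2)=56 f(8,4)=28 f(8,6)=8 f(8,8)=1
Σ_s f(8,s) = 238
P = 238/256 = 119/128

Answer: 119/128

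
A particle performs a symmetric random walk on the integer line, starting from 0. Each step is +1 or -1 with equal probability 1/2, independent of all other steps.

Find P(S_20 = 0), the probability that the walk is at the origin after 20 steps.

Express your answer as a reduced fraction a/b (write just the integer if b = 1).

To return to 0 after 20 steps: need exactly 10 steps of +1 and 10 of -1.
Favorable paths: C(20,10) = 184756
Total paths: 2^20 = 1048576
P = 184756/1048576 = 46189/262144

Answer: 46189/262144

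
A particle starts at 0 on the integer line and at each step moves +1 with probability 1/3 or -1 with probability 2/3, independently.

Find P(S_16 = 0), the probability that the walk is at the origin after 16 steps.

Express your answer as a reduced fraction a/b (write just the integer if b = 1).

Answer: 366080/4782969

Derivation:
To be at 0 after 16 steps: need exactly 8 steps of +1 and 8 of -1.
Number of such sequences: C(16,8) = 12870
Each has probability (1/3)^8 · (2/3)^8 = 256/43046721
P = 12870 · 256/43046721 = 366080/4782969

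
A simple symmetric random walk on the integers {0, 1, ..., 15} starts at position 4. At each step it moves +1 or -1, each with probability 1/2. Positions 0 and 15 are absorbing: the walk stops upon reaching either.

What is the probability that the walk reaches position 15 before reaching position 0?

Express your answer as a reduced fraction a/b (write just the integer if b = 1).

Answer: 4/15

Derivation:
Symmetric walk (p = 1/2): the harmonic-function argument gives P(hit 15 before 0 | start at 4) = a/N.
P = 4/15 = 4/15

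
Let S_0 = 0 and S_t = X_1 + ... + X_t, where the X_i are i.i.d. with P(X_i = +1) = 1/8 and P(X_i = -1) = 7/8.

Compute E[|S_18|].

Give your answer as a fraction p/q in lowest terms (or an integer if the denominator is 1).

S_18 takes values m ≡ 0 (mod 2) with |m| ≤ 18; P(S_18=m) = C(18,(18+m)/2) · (1/8)^((18+m)/2) · (7/8)^((18-m)/2).
Distribution: P(S=-18)=1628413597910449/18014398509481984, P(S=-16)=2093674625884863/9007199254740992, P(S=-14)=5084638377148953/18014398509481984, P(S=-12)=242125637007093/1125899906842624, P(S=-10)=518840650729485/4503599627370496, P(S=-8)=103768130145897/2251799813685248, P(S=-6)=64237413899841/4503599627370496, P(S=-4)=3932902891827/1125899906842624, P(S=-2)=6180275972871/9007199254740992, P(S=0)=490498093085/4503599627370496, P(S=2)=126128081079/9007199254740992, P(S=4)=1638027027/1125899906842624, P(S=6)=546009009/4503599627370496, P(S=8)=18000297/2251799813685248, P(S=10)=1836765/4503599627370496, P(S=12)=17493/1125899906842624, P(S=14)=7497/18014398509481984, P(S=16)=63/9007199254740992, P(S=18)=1/18014398509481984
E[|S_18|] = Σ_m |m|·P(S_18=m) = 30399453404557227/2251799813685248

Answer: 30399453404557227/2251799813685248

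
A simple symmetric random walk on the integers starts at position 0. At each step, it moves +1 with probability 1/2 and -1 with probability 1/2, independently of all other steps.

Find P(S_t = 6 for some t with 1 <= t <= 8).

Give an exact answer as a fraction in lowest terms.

Count via complement. Let g(t,s) = #length-t paths at position s with S_1..S_t all ≠ 6.
g(t,s) = g(t-1,s-1) + g(t-1,s+1) for s ≠ 6; g(t,6) = 0.
t=0: g(0,0)=1
t=1: g(1,-1)=1 g(1,1)=1
t=2: g(2,-2)=1 g(2,0)=2 g(2,2)=1
t=3: g(3,-3)=1 g(3,-1)=3 g(3,1)=3 g(3,3)=1
t=4: g(4,-4)=1 g(4,-2)=4 g(4,0)=6 g(4,2)=4 g(4,4)=1
t=5: g(5,-5)=1 g(5,-3)=5 g(5,-1)=10 g(5,1)=10 g(5,3)=5 g(5,5)=1
t=6: g(6,-6)=1 g(6,-4)=6 g(6,-2)=15 g(6,0)=20 g(6,2)=15 g(6,4)=6
t=7: g(7,-7)=1 g(7,-5)=7 g(7,-3)=21 g(7,-1)=35 g(7,1)=35 g(7,3)=21 g(7,5)=6
t=8: g(8,-8)=1 g(8,-6)=8 g(8,-4)=28 g(8,-2)=56 g(8,0)=70 g(8,2)=56 g(8,4)=27
Paths never hitting 6: Σ_s g(8,s) = 246
Paths hitting 6: 2^8 - 246 = 10
P = 10/256 = 5/128

Answer: 5/128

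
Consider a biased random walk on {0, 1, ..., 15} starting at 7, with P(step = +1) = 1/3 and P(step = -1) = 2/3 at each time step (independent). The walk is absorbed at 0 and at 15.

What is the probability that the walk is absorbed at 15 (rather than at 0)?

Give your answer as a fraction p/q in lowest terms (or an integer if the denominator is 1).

Biased walk: p = 1/3, q = 2/3, r = q/p = 2
Gambler's ruin: P(hit 15 before 0 | start at 7) = (1 - r^a)/(1 - r^N)
r^7 = 128; r^15 = 32768
P = (1 - 128) / (1 - 32768) = -127 / -32767 = 127/32767

Answer: 127/32767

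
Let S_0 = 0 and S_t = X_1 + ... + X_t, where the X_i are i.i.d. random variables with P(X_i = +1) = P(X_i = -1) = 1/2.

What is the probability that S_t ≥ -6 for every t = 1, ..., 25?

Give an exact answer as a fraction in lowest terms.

Let f(t,s) = #length-t paths at position s with S_1..S_t all ≥ -6.
f(t,s) = f(t-1,s-1) + f(t-1,s+1) for s ≥ -6; f(t,s) = 0 for s < -6.
t=0: f(0,0)=1
t=1: f(1,-1)=1 f(1,1)=1
t=2: f(2,-2)=1 f(2,0)=2 f(2,2)=1
t=3: f(3,-3)=1 f(3,-1)=3 f(3,1)=3 f(3,3)=1
t=4: f(4,-4)=1 f(4,-2)=4 f(4,0)=6 f(4,2)=4 f(4,4)=1
t=5: f(5,-5)=1 f(5,-3)=5 f(5,-1)=10 f(5,1)=10 f(5,3)=5 f(5,5)=1
t=6: f(6,-6)=1 f(6,-4)=6 f(6,-2)=15 f(6,0)=20 f(6,2)=15 f(6,4)=6 f(6,6)=1
t=7: f(7,-5)=7 f(7,-3)=21 f(7,-1)=35 f(7,1)=35 f(7,3)=21 f(7,5)=7 f(7,7)=1
t=8: f(8,-6)=7 f(8,-4)=28 f(8,-2)=56 f(8,0)=70 f(8,2)=56 f(8,4)=28 f(8,6)=8 f(8,8)=1
t=9: f(9,-5)=35 f(9,-3)=84 f(9,-1)=126 f(9,1)=126 f(9,3)=84 f(9,5)=36 f(9,7)=9 f(9,9)=1
t=10: f(10,-6)=35 f(10,-4)=119 f(10,-2)=210 f(10,0)=252 f(10,2)=210 f(10,4)=120 f(10,6)=45 f(10,8)=10 f(10,10)=1
t=11: f(11,-5)=154 f(11,-3)=329 f(11,-1)=462 f(11,1)=462 f(11,3)=330 f(11,5)=165 f(11,7)=55 f(11,9)=11 f(11,11)=1
t=12: f(12,-6)=154 f(12,-4)=483 f(12,-2)=791 f(12,0)=924 f(12,2)=792 f(12,4)=495 f(12,6)=220 f(12,8)=66 f(12,10)=12 f(12,12)=1
t=13: f(13,-5)=637 f(13,-3)=1274 f(13,-1)=1715 f(13,1)=1716 f(13,3)=1287 f(13,5)=715 f(13,7)=286 f(13,9)=78 f(13,11)=13 f(13,13)=1
t=14: f(14,-6)=637 f(14,-4)=1911 f(14,-2)=2989 f(14,0)=3431 f(14,2)=3003 f(14,4)=2002 f(14,6)=1001 f(14,8)=364 f(14,10)=91 f(14,12)=14 f(14,14)=1
t=15: f(15,-5)=2548 f(15,-3)=4900 f(15,-1)=6420 f(15,1)=6434 f(15,3)=5005 f(15,5)=3003 f(15,7)=1365 f(15,9)=455 f(15,11)=105 f(15,13)=15 f(15,15)=1
t=16: f(16,-6)=2548 f(16,-4)=7448 f(16,-2)=11320 f(16,0)=12854 f(16,2)=11439 f(16,4)=8008 f(16,6)=4368 f(16,8)=1820 f(16,10)=560 f(16,12)=120 f(16,14)=16 f(16,16)=1
t=17: f(17,-5)=9996 f(17,-3)=18768 f(17,-1)=24174 f(17,1)=24293 f(17,3)=19447 f(17,5)=12376 f(17,7)=6188 f(17,9)=2380 f(17,11)=680 f(17,13)=136 f(17,15)=17 f(17,17)=1
t=18: f(18,-6)=9996 f(18,-4)=28764 f(18,-2)=42942 f(18,0)=48467 f(18,2)=43740 f(18,4)=31823 f(18,6)=18564 f(18,8)=8568 f(18,10)=3060 f(18,12)=816 f(18,14)=153 f(18,16)=18 f(18,18)=1
t=19: f(19,-5)=38760 f(19,-3)=71706 f(19,-1)=91409 f(19,1)=92207 f(19,3)=75563 f(19,5)=50387 f(19,7)=27132 f(19,9)=11628 f(19,11)=3876 f(19,13)=969 f(19,15)=171 f(19,17)=19 f(19,19)=1
t=20: f(20,-6)=38760 f(20,-4)=110466 f(20,-2)=163115 f(20,0)=183616 f(20,2)=167770 f(20,4)=125950 f(20,6)=77519 f(20,8)=38760 f(20,10)=15504 f(20,12)=4845 f(20,14)=1140 f(20,16)=190 f(20,18)=20 f(20,20)=1
t=21: f(21,-5)=149226 f(21,-3)=273581 f(21,-1)=346731 f(21,1)=351386 f(21,3)=293720 f(21,5)=203469 f(21,7)=116279 f(21,9)=54264 f(21,11)=20349 f(21,13)=5985 f(21,15)=1330 f(21,17)=210 f(21,19)=21 f(21,21)=1
t=22: f(22,-6)=149226 f(22,-4)=422807 f(22,-2)=620312 f(22,0)=698117 f(22,2)=645106 f(22,4)=497189 f(22,6)=319748 f(22,8)=170543 f(22,10)=74613 f(22,12)=26334 f(22,14)=7315 f(22,16)=1540 f(22,18)=231 f(22,20)=22 f(22,22)=1
t=23: f(23,-5)=572033 f(23,-3)=1043119 f(23,-1)=1318429 f(23,1)=1343223 f(23,3)=1142295 f(23,5)=816937 f(23,7)=490291 f(23,9)=245156 f(23,11)=100947 f(23,13)=33649 f(23,15)=8855 f(23,17)=1771 f(23,19)=253 f(23,21)=23 f(23,23)=1
t=24: f(24,-6)=572033 f(24,-4)=1615152 f(24,-2)=2361548 f(24,0)=2661652 f(24,2)=2485518 f(24,4)=1959232 f(24,6)=1307228 f(24,8)=735447 f(24,10)=346103 f(24,12)=134596 f(24,14)=42504 f(24,16)=10626 f(24,18)=2024 f(24,20)=276 f(24,22)=24 f(24,24)=1
t=25: f(25,-5)=2187185 f(25,-3)=3976700 f(25,-1)=5023200 f(25,1)=5147170 f(25,3)=4444750 f(25,5)=3266460 f(25,7)=2042675 f(25,9)=1081550 f(25,11)=480699 f(25,13)=177100 f(25,15)=53130 f(25,17)=12650 f(25,19)=2300 f(25,21)=300 f(25,23)=25 f(25,25)=1
Σ_s f(25,s) = 27895895
P = 27895895/33554432 = 27895895/33554432

Answer: 27895895/33554432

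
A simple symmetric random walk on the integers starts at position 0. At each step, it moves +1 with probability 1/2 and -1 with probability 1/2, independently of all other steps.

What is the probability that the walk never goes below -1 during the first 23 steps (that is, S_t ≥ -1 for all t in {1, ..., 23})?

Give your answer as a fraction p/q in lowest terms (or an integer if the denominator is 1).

Answer: 676039/2097152

Derivation:
Let f(t,s) = #length-t paths at position s with S_1..S_t all ≥ -1.
f(t,s) = f(t-1,s-1) + f(t-1,s+1) for s ≥ -1; f(t,s) = 0 for s < -1.
t=0: f(0,0)=1
t=1: f(1,-1)=1 f(1,1)=1
t=2: f(2,0)=2 f(2,2)=1
t=3: f(3,-1)=2 f(3,1)=3 f(3,3)=1
t=4: f(4,0)=5 f(4,2)=4 f(4,4)=1
t=5: f(5,-1)=5 f(5,1)=9 f(5,3)=5 f(5,5)=1
t=6: f(6,0)=14 f(6,2)=14 f(6,4)=6 f(6,6)=1
t=7: f(7,-1)=14 f(7,1)=28 f(7,3)=20 f(7,5)=7 f(7,7)=1
t=8: f(8,0)=42 f(8,2)=48 f(8,4)=27 f(8,6)=8 f(8,8)=1
t=9: f(9,-1)=42 f(9,1)=90 f(9,3)=75 f(9,5)=35 f(9,7)=9 f(9,9)=1
t=10: f(10,0)=132 f(10,2)=165 f(10,4)=110 f(10,6)=44 f(10,8)=10 f(10,10)=1
t=11: f(11,-1)=132 f(11,1)=297 f(11,3)=275 f(11,5)=154 f(11,7)=54 f(11,9)=11 f(11,11)=1
t=12: f(12,0)=429 f(12,2)=572 f(12,4)=429 f(12,6)=208 f(12,8)=65 f(12,10)=12 f(12,12)=1
t=13: f(13,-1)=429 f(13,1)=1001 f(13,3)=1001 f(13,5)=637 f(13,7)=273 f(13,9)=77 f(13,11)=13 f(13,13)=1
t=14: f(14,0)=1430 f(14,2)=2002 f(14,4)=1638 f(14,6)=910 f(14,8)=350 f(14,10)=90 f(14,12)=14 f(14,14)=1
t=15: f(15,-1)=1430 f(15,1)=3432 f(15,3)=3640 f(15,5)=2548 f(15,7)=1260 f(15,9)=440 f(15,11)=104 f(15,13)=15 f(15,15)=1
t=16: f(16,0)=4862 f(16,2)=7072 f(16,4)=6188 f(16,6)=3808 f(16,8)=1700 f(16,10)=544 f(16,12)=119 f(16,14)=16 f(16,16)=1
t=17: f(17,-1)=4862 f(17,1)=11934 f(17,3)=13260 f(17,5)=9996 f(17,7)=5508 f(17,9)=2244 f(17,11)=663 f(17,13)=135 f(17,15)=17 f(17,17)=1
t=18: f(18,0)=16796 f(18,2)=25194 f(18,4)=23256 f(18,6)=15504 f(18,8)=7752 f(18,10)=2907 f(18,12)=798 f(18,14)=152 f(18,16)=18 f(18,18)=1
t=19: f(19,-1)=16796 f(19,1)=41990 f(19,3)=48450 f(19,5)=38760 f(19,7)=23256 f(19,9)=10659 f(19,11)=3705 f(19,13)=950 f(19,15)=170 f(19,17)=19 f(19,19)=1
t=20: f(20,0)=58786 f(20,2)=90440 f(20,4)=87210 f(20,6)=62016 f(20,8)=33915 f(20,10)=14364 f(20,12)=4655 f(20,14)=1120 f(20,16)=189 f(20,18)=20 f(20,20)=1
t=21: f(21,-1)=58786 f(21,1)=149226 f(21,3)=177650 f(21,5)=149226 f(21,7)=95931 f(21,9)=48279 f(21,11)=19019 f(21,13)=5775 f(21,15)=1309 f(21,17)=209 f(21,19)=21 f(21,21)=1
t=22: f(22,0)=208012 f(22,2)=326876 f(22,4)=326876 f(22,6)=245157 f(22,8)=144210 f(22,10)=67298 f(22,12)=24794 f(22,14)=7084 f(22,16)=1518 f(22,18)=230 f(22,20)=22 f(22,22)=1
t=23: f(23,-1)=208012 f(23,1)=534888 f(23,3)=653752 f(23,5)=572033 f(23,7)=389367 f(23,9)=211508 f(23,11)=92092 f(23,13)=31878 f(23,15)=8602 f(23,17)=1748 f(23,19)=252 f(23,21)=23 f(23,23)=1
Σ_s f(23,s) = 2704156
P = 2704156/8388608 = 676039/2097152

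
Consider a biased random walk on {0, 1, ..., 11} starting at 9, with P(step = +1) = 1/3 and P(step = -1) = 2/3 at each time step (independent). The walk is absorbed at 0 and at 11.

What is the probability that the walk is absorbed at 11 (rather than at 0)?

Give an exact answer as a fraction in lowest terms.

Biased walk: p = 1/3, q = 2/3, r = q/p = 2
Gambler's ruin: P(hit 11 before 0 | start at 9) = (1 - r^a)/(1 - r^N)
r^9 = 512; r^11 = 2048
P = (1 - 512) / (1 - 2048) = -511 / -2047 = 511/2047

Answer: 511/2047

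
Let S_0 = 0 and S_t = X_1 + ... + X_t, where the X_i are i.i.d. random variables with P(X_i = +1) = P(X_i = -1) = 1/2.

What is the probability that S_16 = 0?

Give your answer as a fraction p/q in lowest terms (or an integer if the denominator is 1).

To return to 0 after 16 steps: need exactly 8 steps of +1 and 8 of -1.
Favorable paths: C(16,8) = 12870
Total paths: 2^16 = 65536
P = 12870/65536 = 6435/32768

Answer: 6435/32768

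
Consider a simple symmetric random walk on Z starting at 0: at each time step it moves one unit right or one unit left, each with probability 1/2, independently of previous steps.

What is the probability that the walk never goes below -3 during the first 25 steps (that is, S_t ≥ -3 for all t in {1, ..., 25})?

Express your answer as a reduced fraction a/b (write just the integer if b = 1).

Answer: 2414425/4194304

Derivation:
Let f(t,s) = #length-t paths at position s with S_1..S_t all ≥ -3.
f(t,s) = f(t-1,s-1) + f(t-1,s+1) for s ≥ -3; f(t,s) = 0 for s < -3.
t=0: f(0,0)=1
t=1: f(1,-1)=1 f(1,1)=1
t=2: f(2,-2)=1 f(2,0)=2 f(2,2)=1
t=3: f(3,-3)=1 f(3,-1)=3 f(3,1)=3 f(3,3)=1
t=4: f(4,-2)=4 f(4,0)=6 f(4,2)=4 f(4,4)=1
t=5: f(5,-3)=4 f(5,-1)=10 f(5,1)=10 f(5,3)=5 f(5,5)=1
t=6: f(6,-2)=14 f(6,0)=20 f(6,2)=15 f(6,4)=6 f(6,6)=1
t=7: f(7,-3)=14 f(7,-1)=34 f(7,1)=35 f(7,3)=21 f(7,5)=7 f(7,7)=1
t=8: f(8,-2)=48 f(8,0)=69 f(8,2)=56 f(8,4)=28 f(8,6)=8 f(8,8)=1
t=9: f(9,-3)=48 f(9,-1)=117 f(9,1)=125 f(9,3)=84 f(9,5)=36 f(9,7)=9 f(9,9)=1
t=10: f(10,-2)=165 f(10,0)=242 f(10,2)=209 f(10,4)=120 f(10,6)=45 f(10,8)=10 f(10,10)=1
t=11: f(11,-3)=165 f(11,-1)=407 f(11,1)=451 f(11,3)=329 f(11,5)=165 f(11,7)=55 f(11,9)=11 f(11,11)=1
t=12: f(12,-2)=572 f(12,0)=858 f(12,2)=780 f(12,4)=494 f(12,6)=220 f(12,8)=66 f(12,10)=12 f(12,12)=1
t=13: f(13,-3)=572 f(13,-1)=1430 f(13,1)=1638 f(13,3)=1274 f(13,5)=714 f(13,7)=286 f(13,9)=78 f(13,11)=13 f(13,13)=1
t=14: f(14,-2)=2002 f(14,0)=3068 f(14,2)=2912 f(14,4)=1988 f(14,6)=1000 f(14,8)=364 f(14,10)=91 f(14,12)=14 f(14,14)=1
t=15: f(15,-3)=2002 f(15,-1)=5070 f(15,1)=5980 f(15,3)=4900 f(15,5)=2988 f(15,7)=1364 f(15,9)=455 f(15,11)=105 f(15,13)=15 f(15,15)=1
t=16: f(16,-2)=7072 f(16,0)=11050 f(16,2)=10880 f(16,4)=7888 f(16,6)=4352 f(16,8)=1819 f(16,10)=560 f(16,12)=120 f(16,14)=16 f(16,16)=1
t=17: f(17,-3)=7072 f(17,-1)=18122 f(17,1)=21930 f(17,3)=18768 f(17,5)=12240 f(17,7)=6171 f(17,9)=2379 f(17,11)=680 f(17,13)=136 f(17,15)=17 f(17,17)=1
t=18: f(18,-2)=25194 f(18,0)=40052 f(18,2)=40698 f(18,4)=31008 f(18,6)=18411 f(18,8)=8550 f(18,10)=3059 f(18,12)=816 f(18,14)=153 f(18,16)=18 f(18,18)=1
t=19: f(19,-3)=25194 f(19,-1)=65246 f(19,1)=80750 f(19,3)=71706 f(19,5)=49419 f(19,7)=26961 f(19,9)=11609 f(19,11)=3875 f(19,13)=969 f(19,15)=171 f(19,17)=19 f(19,19)=1
t=20: f(20,-2)=90440 f(20,0)=145996 f(20,2)=152456 f(20,4)=121125 f(20,6)=76380 f(20,8)=38570 f(20,10)=15484 f(20,12)=4844 f(20,14)=1140 f(20,16)=190 f(20,18)=20 f(20,20)=1
t=21: f(21,-3)=90440 f(21,-1)=236436 f(21,1)=298452 f(21,3)=273581 f(21,5)=197505 f(21,7)=114950 f(21,9)=54054 f(21,11)=20328 f(21,13)=5984 f(21,15)=1330 f(21,17)=210 f(21,19)=21 f(21,21)=1
t=22: f(22,-2)=326876 f(22,0)=534888 f(22,2)=572033 f(22,4)=471086 f(22,6)=312455 f(22,8)=169004 f(22,10)=74382 f(22,12)=26312 f(22,14)=7314 f(22,16)=1540 f(22,18)=231 f(22,20)=22 f(22,22)=1
t=23: f(23,-3)=326876 f(23,-1)=861764 f(23,1)=1106921 f(23,3)=1043119 f(23,5)=783541 f(23,7)=481459 f(23,9)=243386 f(23,11)=100694 f(23,13)=33626 f(23,15)=8854 f(23,17)=1771 f(23,19)=253 f(23,21)=23 f(23,23)=1
t=24: f(24,-2)=1188640 f(24,0)=1968685 f(24,2)=2150040 f(24,4)=1826660 f(24,6)=1265000 f(24,8)=724845 f(24,10)=344080 f(24,12)=134320 f(24,14)=42480 f(24,16)=10625 f(24,18)=2024 f(24,20)=276 f(24,22)=24 f(24,24)=1
t=25: f(25,-3)=1188640 f(25,-1)=3157325 f(25,1)=4118725 f(25,3)=3976700 f(25,5)=3091660 f(25,7)=1989845 f(25,9)=1068925 f(25,11)=478400 f(25,13)=176800 f(25,15)=53105 f(25,17)=12649 f(25,19)=2300 f(25,21)=300 f(25,23)=25 f(25,25)=1
Σ_s f(25,s) = 19315400
P = 19315400/33554432 = 2414425/4194304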